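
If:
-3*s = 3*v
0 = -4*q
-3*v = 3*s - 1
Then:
No Solution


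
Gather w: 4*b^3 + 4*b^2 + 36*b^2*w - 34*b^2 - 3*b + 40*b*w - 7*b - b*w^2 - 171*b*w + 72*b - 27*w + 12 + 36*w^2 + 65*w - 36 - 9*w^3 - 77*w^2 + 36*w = 4*b^3 - 30*b^2 + 62*b - 9*w^3 + w^2*(-b - 41) + w*(36*b^2 - 131*b + 74) - 24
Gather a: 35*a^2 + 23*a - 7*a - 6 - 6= 35*a^2 + 16*a - 12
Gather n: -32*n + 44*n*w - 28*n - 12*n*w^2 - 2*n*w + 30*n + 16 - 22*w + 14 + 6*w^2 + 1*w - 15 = n*(-12*w^2 + 42*w - 30) + 6*w^2 - 21*w + 15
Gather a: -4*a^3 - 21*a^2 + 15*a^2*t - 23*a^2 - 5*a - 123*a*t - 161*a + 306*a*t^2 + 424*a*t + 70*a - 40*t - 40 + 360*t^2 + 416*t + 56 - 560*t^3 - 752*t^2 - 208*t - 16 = -4*a^3 + a^2*(15*t - 44) + a*(306*t^2 + 301*t - 96) - 560*t^3 - 392*t^2 + 168*t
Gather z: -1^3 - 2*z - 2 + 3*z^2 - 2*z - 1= 3*z^2 - 4*z - 4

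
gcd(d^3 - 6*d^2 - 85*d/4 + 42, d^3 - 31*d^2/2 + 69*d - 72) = d^2 - 19*d/2 + 12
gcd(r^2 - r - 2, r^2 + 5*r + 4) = r + 1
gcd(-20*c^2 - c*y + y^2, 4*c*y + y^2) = 4*c + y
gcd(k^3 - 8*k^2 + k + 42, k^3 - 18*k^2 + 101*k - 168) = k^2 - 10*k + 21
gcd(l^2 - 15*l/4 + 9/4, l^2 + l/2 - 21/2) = l - 3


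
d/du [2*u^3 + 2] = 6*u^2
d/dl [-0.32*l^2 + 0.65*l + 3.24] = 0.65 - 0.64*l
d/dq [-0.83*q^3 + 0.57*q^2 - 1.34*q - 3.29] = -2.49*q^2 + 1.14*q - 1.34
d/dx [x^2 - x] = 2*x - 1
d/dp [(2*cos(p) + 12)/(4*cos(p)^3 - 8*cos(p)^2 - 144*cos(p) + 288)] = (cos(p) - 4)*sin(p)/((cos(p) - 6)^2*(cos(p) - 2)^2)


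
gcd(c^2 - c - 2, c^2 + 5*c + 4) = c + 1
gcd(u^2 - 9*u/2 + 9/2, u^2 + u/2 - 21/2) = u - 3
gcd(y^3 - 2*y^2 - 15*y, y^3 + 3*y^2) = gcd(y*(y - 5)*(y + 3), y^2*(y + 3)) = y^2 + 3*y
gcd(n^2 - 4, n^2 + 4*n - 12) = n - 2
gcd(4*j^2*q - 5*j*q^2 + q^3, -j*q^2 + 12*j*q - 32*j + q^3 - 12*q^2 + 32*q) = -j + q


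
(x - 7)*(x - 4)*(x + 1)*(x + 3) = x^4 - 7*x^3 - 13*x^2 + 79*x + 84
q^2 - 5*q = q*(q - 5)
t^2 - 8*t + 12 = (t - 6)*(t - 2)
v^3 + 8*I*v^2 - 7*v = v*(v + I)*(v + 7*I)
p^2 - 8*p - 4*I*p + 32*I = (p - 8)*(p - 4*I)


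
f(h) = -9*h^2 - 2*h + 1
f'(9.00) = -164.00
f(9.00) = -746.00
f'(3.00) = -56.00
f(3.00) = -86.00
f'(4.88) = -89.84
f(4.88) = -223.09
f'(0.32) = -7.76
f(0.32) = -0.56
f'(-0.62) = 9.16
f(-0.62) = -1.22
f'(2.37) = -44.66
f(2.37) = -54.29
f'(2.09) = -39.62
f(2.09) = -42.49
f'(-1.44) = 23.92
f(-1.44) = -14.78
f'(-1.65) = 27.70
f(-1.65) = -20.20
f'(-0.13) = 0.34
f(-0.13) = 1.11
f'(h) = -18*h - 2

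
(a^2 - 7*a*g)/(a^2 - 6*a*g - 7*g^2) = a/(a + g)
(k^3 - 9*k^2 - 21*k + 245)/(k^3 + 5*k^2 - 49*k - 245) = (k - 7)/(k + 7)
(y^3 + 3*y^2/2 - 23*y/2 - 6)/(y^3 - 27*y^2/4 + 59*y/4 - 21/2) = 2*(2*y^2 + 9*y + 4)/(4*y^2 - 15*y + 14)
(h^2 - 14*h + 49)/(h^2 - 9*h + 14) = (h - 7)/(h - 2)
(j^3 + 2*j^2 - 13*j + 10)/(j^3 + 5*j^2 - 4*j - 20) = (j - 1)/(j + 2)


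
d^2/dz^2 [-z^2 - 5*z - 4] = -2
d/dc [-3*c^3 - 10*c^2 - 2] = c*(-9*c - 20)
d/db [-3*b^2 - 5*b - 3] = -6*b - 5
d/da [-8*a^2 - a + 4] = -16*a - 1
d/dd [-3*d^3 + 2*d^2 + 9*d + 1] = -9*d^2 + 4*d + 9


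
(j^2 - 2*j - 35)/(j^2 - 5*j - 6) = (-j^2 + 2*j + 35)/(-j^2 + 5*j + 6)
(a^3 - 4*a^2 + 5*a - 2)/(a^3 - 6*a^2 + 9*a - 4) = (a - 2)/(a - 4)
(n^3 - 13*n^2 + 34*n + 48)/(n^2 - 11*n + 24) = (n^2 - 5*n - 6)/(n - 3)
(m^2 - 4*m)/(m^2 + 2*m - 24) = m/(m + 6)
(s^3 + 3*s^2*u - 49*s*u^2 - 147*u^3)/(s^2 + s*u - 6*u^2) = (s^2 - 49*u^2)/(s - 2*u)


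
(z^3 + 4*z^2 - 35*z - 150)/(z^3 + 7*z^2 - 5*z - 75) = (z - 6)/(z - 3)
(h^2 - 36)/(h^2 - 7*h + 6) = (h + 6)/(h - 1)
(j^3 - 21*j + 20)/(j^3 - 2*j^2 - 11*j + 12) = (j + 5)/(j + 3)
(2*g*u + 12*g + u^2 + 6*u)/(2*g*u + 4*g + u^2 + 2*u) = (u + 6)/(u + 2)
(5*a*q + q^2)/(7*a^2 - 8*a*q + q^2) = q*(5*a + q)/(7*a^2 - 8*a*q + q^2)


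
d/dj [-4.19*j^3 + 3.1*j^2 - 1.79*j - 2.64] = -12.57*j^2 + 6.2*j - 1.79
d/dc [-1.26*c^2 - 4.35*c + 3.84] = -2.52*c - 4.35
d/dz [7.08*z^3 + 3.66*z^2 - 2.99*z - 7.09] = 21.24*z^2 + 7.32*z - 2.99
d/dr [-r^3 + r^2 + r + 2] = -3*r^2 + 2*r + 1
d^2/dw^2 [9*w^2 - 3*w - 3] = 18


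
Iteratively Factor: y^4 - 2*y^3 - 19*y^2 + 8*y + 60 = (y - 5)*(y^3 + 3*y^2 - 4*y - 12) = (y - 5)*(y + 2)*(y^2 + y - 6) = (y - 5)*(y - 2)*(y + 2)*(y + 3)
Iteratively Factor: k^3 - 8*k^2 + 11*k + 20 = (k - 5)*(k^2 - 3*k - 4) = (k - 5)*(k + 1)*(k - 4)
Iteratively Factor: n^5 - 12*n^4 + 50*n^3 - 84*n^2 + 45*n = (n - 5)*(n^4 - 7*n^3 + 15*n^2 - 9*n) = n*(n - 5)*(n^3 - 7*n^2 + 15*n - 9) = n*(n - 5)*(n - 3)*(n^2 - 4*n + 3) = n*(n - 5)*(n - 3)^2*(n - 1)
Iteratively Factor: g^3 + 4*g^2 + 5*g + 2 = (g + 2)*(g^2 + 2*g + 1) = (g + 1)*(g + 2)*(g + 1)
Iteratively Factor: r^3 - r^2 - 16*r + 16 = (r - 4)*(r^2 + 3*r - 4) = (r - 4)*(r - 1)*(r + 4)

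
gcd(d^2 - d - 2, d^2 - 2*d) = d - 2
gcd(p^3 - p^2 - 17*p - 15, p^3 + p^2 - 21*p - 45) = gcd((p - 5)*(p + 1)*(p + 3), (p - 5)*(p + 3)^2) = p^2 - 2*p - 15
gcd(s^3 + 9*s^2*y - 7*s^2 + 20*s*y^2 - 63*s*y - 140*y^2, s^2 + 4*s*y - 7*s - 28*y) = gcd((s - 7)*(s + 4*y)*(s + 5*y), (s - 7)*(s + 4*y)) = s^2 + 4*s*y - 7*s - 28*y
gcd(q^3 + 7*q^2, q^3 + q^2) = q^2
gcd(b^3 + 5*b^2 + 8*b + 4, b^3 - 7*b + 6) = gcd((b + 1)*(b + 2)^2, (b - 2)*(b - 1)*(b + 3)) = 1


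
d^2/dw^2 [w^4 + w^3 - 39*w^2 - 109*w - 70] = 12*w^2 + 6*w - 78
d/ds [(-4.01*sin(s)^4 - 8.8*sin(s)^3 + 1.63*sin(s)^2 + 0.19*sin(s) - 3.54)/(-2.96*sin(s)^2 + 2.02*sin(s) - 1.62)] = (23.7392*sin(s)^5 + 1.74740000000001*sin(s)^4 - 9.5672*sin(s)^3 + 46.623*sin(s)^2 - 26.238*sin(s) + 6.843)*cos(s)/(8.7616*sin(s)^4 - 11.9584*sin(s)^3 + 13.6708*sin(s)^2 - 6.5448*sin(s) + 2.6244)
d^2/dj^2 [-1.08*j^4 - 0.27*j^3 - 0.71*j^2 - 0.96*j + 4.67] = -12.96*j^2 - 1.62*j - 1.42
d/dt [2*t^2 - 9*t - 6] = 4*t - 9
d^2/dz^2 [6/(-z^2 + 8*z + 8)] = 12*(-z^2 + 8*z + 4*(z - 4)^2 + 8)/(-z^2 + 8*z + 8)^3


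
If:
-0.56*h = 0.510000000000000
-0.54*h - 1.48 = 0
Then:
No Solution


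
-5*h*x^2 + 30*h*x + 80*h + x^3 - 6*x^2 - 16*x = (-5*h + x)*(x - 8)*(x + 2)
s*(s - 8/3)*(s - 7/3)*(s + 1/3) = s^4 - 14*s^3/3 + 41*s^2/9 + 56*s/27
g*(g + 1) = g^2 + g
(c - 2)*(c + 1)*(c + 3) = c^3 + 2*c^2 - 5*c - 6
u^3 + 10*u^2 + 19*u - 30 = (u - 1)*(u + 5)*(u + 6)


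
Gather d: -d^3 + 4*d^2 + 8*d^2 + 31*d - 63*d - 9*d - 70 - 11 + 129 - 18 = -d^3 + 12*d^2 - 41*d + 30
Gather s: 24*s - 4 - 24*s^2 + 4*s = -24*s^2 + 28*s - 4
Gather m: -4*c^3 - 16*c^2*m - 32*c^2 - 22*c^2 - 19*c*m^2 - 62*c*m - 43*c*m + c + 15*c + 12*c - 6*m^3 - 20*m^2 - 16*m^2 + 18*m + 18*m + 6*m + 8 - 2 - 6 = -4*c^3 - 54*c^2 + 28*c - 6*m^3 + m^2*(-19*c - 36) + m*(-16*c^2 - 105*c + 42)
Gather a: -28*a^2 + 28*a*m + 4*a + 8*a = -28*a^2 + a*(28*m + 12)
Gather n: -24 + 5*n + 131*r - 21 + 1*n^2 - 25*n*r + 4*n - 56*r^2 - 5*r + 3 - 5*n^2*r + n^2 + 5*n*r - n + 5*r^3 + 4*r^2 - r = n^2*(2 - 5*r) + n*(8 - 20*r) + 5*r^3 - 52*r^2 + 125*r - 42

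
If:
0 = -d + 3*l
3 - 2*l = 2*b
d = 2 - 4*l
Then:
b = 17/14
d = 6/7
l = 2/7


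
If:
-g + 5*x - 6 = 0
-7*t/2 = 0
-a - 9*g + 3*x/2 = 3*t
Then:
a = 54 - 87*x/2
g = 5*x - 6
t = 0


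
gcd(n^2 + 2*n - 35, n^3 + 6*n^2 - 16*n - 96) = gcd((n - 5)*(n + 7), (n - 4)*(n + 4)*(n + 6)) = 1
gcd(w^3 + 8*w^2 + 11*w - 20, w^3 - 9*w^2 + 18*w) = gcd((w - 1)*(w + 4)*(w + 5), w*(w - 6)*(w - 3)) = 1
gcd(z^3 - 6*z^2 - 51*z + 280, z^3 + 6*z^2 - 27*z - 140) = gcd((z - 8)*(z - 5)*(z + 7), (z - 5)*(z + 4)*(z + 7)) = z^2 + 2*z - 35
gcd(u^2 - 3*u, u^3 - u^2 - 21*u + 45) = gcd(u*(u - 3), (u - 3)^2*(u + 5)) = u - 3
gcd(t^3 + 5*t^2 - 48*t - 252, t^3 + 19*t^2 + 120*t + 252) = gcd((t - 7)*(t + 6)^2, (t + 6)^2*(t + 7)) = t^2 + 12*t + 36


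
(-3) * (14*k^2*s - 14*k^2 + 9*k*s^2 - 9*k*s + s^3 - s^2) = -42*k^2*s + 42*k^2 - 27*k*s^2 + 27*k*s - 3*s^3 + 3*s^2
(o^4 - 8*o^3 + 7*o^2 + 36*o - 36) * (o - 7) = o^5 - 15*o^4 + 63*o^3 - 13*o^2 - 288*o + 252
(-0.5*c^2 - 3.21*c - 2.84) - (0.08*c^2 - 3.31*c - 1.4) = -0.58*c^2 + 0.1*c - 1.44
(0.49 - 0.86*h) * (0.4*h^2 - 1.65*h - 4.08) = -0.344*h^3 + 1.615*h^2 + 2.7003*h - 1.9992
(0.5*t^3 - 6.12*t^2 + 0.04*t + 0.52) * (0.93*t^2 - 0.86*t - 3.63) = 0.465*t^5 - 6.1216*t^4 + 3.4854*t^3 + 22.6648*t^2 - 0.5924*t - 1.8876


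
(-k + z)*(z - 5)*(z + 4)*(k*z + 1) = -k^2*z^3 + k^2*z^2 + 20*k^2*z + k*z^4 - k*z^3 - 21*k*z^2 + k*z + 20*k + z^3 - z^2 - 20*z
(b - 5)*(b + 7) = b^2 + 2*b - 35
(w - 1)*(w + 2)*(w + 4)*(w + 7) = w^4 + 12*w^3 + 37*w^2 + 6*w - 56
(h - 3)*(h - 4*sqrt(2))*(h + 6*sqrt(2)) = h^3 - 3*h^2 + 2*sqrt(2)*h^2 - 48*h - 6*sqrt(2)*h + 144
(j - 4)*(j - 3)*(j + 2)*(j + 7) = j^4 + 2*j^3 - 37*j^2 + 10*j + 168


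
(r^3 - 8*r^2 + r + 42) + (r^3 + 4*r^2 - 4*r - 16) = 2*r^3 - 4*r^2 - 3*r + 26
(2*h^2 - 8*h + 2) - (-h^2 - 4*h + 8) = 3*h^2 - 4*h - 6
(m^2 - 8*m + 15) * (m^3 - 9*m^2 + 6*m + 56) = m^5 - 17*m^4 + 93*m^3 - 127*m^2 - 358*m + 840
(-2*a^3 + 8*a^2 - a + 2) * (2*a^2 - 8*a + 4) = -4*a^5 + 32*a^4 - 74*a^3 + 44*a^2 - 20*a + 8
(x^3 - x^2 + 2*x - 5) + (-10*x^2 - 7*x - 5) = x^3 - 11*x^2 - 5*x - 10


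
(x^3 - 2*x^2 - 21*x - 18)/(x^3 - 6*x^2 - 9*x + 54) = (x + 1)/(x - 3)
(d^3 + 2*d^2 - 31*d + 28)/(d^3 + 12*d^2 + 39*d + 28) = (d^2 - 5*d + 4)/(d^2 + 5*d + 4)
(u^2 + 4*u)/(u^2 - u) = (u + 4)/(u - 1)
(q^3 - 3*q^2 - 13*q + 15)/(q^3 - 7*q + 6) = (q - 5)/(q - 2)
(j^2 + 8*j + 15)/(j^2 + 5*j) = (j + 3)/j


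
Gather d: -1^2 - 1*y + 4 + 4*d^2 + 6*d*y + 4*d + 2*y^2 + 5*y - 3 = 4*d^2 + d*(6*y + 4) + 2*y^2 + 4*y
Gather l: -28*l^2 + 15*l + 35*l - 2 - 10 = -28*l^2 + 50*l - 12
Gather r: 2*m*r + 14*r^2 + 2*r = 14*r^2 + r*(2*m + 2)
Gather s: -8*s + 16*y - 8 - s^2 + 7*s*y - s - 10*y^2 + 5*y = -s^2 + s*(7*y - 9) - 10*y^2 + 21*y - 8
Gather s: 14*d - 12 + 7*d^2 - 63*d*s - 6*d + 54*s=7*d^2 + 8*d + s*(54 - 63*d) - 12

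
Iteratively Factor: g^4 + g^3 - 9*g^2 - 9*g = (g - 3)*(g^3 + 4*g^2 + 3*g) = (g - 3)*(g + 1)*(g^2 + 3*g) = g*(g - 3)*(g + 1)*(g + 3)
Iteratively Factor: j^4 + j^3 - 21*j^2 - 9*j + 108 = (j - 3)*(j^3 + 4*j^2 - 9*j - 36) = (j - 3)*(j + 4)*(j^2 - 9) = (j - 3)*(j + 3)*(j + 4)*(j - 3)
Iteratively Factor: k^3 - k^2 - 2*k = (k + 1)*(k^2 - 2*k) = (k - 2)*(k + 1)*(k)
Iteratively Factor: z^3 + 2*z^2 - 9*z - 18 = (z + 2)*(z^2 - 9) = (z - 3)*(z + 2)*(z + 3)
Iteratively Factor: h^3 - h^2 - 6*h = (h)*(h^2 - h - 6) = h*(h + 2)*(h - 3)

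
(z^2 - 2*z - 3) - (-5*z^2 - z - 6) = 6*z^2 - z + 3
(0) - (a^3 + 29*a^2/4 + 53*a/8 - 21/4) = -a^3 - 29*a^2/4 - 53*a/8 + 21/4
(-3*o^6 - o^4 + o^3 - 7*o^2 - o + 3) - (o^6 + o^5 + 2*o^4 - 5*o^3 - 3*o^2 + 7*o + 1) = -4*o^6 - o^5 - 3*o^4 + 6*o^3 - 4*o^2 - 8*o + 2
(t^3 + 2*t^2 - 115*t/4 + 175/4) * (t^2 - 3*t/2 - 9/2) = t^5 + t^4/2 - 145*t^3/4 + 623*t^2/8 + 255*t/4 - 1575/8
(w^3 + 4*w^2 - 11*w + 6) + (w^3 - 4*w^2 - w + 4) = 2*w^3 - 12*w + 10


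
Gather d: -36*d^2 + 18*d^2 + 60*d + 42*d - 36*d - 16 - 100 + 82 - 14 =-18*d^2 + 66*d - 48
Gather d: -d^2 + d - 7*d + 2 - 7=-d^2 - 6*d - 5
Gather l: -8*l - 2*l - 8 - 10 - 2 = -10*l - 20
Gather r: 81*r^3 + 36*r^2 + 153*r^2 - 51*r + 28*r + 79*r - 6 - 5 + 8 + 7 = 81*r^3 + 189*r^2 + 56*r + 4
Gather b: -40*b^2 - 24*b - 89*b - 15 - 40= -40*b^2 - 113*b - 55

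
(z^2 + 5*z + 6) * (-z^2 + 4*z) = -z^4 - z^3 + 14*z^2 + 24*z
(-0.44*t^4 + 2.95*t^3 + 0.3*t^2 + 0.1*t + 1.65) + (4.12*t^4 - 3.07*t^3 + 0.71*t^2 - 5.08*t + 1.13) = 3.68*t^4 - 0.12*t^3 + 1.01*t^2 - 4.98*t + 2.78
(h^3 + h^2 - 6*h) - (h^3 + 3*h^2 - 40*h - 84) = -2*h^2 + 34*h + 84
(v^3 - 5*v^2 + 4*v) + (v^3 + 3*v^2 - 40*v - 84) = 2*v^3 - 2*v^2 - 36*v - 84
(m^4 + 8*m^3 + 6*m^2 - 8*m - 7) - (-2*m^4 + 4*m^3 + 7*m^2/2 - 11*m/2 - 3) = 3*m^4 + 4*m^3 + 5*m^2/2 - 5*m/2 - 4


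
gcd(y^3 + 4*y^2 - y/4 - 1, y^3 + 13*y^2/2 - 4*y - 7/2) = y + 1/2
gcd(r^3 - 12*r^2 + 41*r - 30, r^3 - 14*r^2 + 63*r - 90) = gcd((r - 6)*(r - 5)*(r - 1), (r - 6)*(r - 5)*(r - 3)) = r^2 - 11*r + 30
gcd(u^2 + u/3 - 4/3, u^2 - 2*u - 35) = 1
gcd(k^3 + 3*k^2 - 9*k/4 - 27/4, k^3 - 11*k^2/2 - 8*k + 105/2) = k + 3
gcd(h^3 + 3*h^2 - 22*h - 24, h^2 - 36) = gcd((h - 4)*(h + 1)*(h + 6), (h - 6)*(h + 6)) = h + 6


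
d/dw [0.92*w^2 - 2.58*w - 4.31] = 1.84*w - 2.58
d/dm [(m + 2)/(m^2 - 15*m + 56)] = (m^2 - 15*m - (m + 2)*(2*m - 15) + 56)/(m^2 - 15*m + 56)^2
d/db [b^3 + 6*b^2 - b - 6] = 3*b^2 + 12*b - 1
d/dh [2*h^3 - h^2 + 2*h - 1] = 6*h^2 - 2*h + 2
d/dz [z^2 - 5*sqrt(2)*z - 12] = 2*z - 5*sqrt(2)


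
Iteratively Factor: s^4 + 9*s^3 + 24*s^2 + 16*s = (s + 4)*(s^3 + 5*s^2 + 4*s) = (s + 4)^2*(s^2 + s) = s*(s + 4)^2*(s + 1)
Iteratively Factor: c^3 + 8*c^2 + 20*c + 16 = (c + 4)*(c^2 + 4*c + 4) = (c + 2)*(c + 4)*(c + 2)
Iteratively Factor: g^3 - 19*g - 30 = (g + 3)*(g^2 - 3*g - 10) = (g + 2)*(g + 3)*(g - 5)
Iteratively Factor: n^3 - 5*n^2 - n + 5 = (n + 1)*(n^2 - 6*n + 5) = (n - 1)*(n + 1)*(n - 5)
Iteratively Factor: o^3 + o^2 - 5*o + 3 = (o + 3)*(o^2 - 2*o + 1) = (o - 1)*(o + 3)*(o - 1)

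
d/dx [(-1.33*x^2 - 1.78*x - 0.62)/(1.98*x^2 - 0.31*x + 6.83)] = (3.9367*x^2 - 15.7126*x - 12.3496)/(3.9204*x^4 - 1.2276*x^3 + 27.1429*x^2 - 4.2346*x + 46.6489)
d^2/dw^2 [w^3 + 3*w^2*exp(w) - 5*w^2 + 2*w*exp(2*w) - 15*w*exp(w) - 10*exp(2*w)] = 3*w^2*exp(w) + 8*w*exp(2*w) - 3*w*exp(w) + 6*w - 32*exp(2*w) - 24*exp(w) - 10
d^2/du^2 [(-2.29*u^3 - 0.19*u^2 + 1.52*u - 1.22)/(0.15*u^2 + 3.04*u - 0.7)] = (1.11022302462516e-16*u^5 + 1.77635683940025e-15*u^4 - 42.5657479999999*u^3 + 28.95432*u^2 - 9.11292*u - 16.522784)/(0.003375*u^6 + 0.2052*u^5 + 4.11147*u^4 + 26.179264*u^3 - 19.18686*u^2 + 4.4688*u - 0.343)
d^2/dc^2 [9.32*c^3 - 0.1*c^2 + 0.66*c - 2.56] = 55.92*c - 0.2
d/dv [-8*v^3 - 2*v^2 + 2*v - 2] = -24*v^2 - 4*v + 2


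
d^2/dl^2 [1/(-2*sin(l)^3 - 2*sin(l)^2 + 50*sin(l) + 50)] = (9*sin(l)^5 + 2*sin(l)^4 - 60*sin(l)^3 + 194*sin(l)^2 + 675*sin(l) - 1300)/(2*(sin(l) - 5)^3*(sin(l) + 1)^2*(sin(l) + 5)^3)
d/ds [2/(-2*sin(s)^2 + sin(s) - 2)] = 2*(4*sin(s) - 1)*cos(s)/(-sin(s) - cos(2*s) + 3)^2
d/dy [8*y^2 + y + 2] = 16*y + 1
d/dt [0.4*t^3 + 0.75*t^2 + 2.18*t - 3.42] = 1.2*t^2 + 1.5*t + 2.18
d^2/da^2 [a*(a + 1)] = 2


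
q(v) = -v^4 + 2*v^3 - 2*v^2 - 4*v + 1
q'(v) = -4*v^3 + 6*v^2 - 4*v - 4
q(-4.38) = -555.95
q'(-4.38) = 464.74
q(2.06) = -16.25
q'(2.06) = -21.75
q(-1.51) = -9.60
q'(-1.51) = 29.49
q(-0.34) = 2.04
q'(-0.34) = -1.79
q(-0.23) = 1.79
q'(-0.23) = -2.71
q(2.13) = -17.85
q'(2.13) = -23.95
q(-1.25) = -3.47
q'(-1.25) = 18.19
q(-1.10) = -1.15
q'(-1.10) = 12.98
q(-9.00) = -8144.00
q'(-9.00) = 3434.00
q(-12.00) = -24431.00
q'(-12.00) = 7820.00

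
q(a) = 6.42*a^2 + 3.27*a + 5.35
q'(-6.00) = -73.77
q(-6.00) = 216.85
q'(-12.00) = -150.81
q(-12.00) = 890.59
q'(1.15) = 18.04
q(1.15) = 17.60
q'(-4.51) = -54.64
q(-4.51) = 121.19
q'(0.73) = 12.64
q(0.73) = 11.16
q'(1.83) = 26.77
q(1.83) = 32.83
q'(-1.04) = -10.08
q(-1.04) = 8.89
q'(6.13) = 81.98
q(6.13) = 266.64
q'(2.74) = 38.45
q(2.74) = 62.51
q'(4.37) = 59.38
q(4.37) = 142.24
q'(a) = 12.84*a + 3.27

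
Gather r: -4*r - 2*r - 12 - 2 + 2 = -6*r - 12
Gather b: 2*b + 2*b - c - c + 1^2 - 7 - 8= 4*b - 2*c - 14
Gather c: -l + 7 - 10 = -l - 3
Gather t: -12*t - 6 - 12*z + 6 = -12*t - 12*z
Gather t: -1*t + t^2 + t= t^2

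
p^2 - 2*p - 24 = (p - 6)*(p + 4)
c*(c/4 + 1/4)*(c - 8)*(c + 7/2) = c^4/4 - 7*c^3/8 - 65*c^2/8 - 7*c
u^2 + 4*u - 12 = (u - 2)*(u + 6)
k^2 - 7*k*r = k*(k - 7*r)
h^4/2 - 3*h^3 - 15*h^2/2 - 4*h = h*(h/2 + 1/2)*(h - 8)*(h + 1)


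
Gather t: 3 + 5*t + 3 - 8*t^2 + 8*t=-8*t^2 + 13*t + 6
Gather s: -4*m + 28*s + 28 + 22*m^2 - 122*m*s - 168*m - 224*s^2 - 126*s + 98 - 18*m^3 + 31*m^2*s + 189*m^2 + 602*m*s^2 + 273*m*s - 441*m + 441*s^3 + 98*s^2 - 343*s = -18*m^3 + 211*m^2 - 613*m + 441*s^3 + s^2*(602*m - 126) + s*(31*m^2 + 151*m - 441) + 126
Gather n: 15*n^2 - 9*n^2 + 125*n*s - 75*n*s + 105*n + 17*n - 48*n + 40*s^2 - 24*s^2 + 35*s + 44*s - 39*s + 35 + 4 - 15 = 6*n^2 + n*(50*s + 74) + 16*s^2 + 40*s + 24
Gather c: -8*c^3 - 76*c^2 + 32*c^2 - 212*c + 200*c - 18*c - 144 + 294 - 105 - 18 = -8*c^3 - 44*c^2 - 30*c + 27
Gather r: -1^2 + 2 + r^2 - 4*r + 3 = r^2 - 4*r + 4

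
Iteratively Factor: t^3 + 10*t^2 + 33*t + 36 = (t + 3)*(t^2 + 7*t + 12) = (t + 3)^2*(t + 4)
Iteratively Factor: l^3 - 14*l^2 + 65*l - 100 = (l - 5)*(l^2 - 9*l + 20) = (l - 5)^2*(l - 4)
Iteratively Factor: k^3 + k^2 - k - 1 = (k + 1)*(k^2 - 1) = (k + 1)^2*(k - 1)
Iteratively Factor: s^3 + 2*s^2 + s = (s + 1)*(s^2 + s) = (s + 1)^2*(s)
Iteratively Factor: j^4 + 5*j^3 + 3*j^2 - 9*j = (j - 1)*(j^3 + 6*j^2 + 9*j) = (j - 1)*(j + 3)*(j^2 + 3*j) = j*(j - 1)*(j + 3)*(j + 3)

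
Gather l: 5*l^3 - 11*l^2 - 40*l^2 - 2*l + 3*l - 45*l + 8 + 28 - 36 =5*l^3 - 51*l^2 - 44*l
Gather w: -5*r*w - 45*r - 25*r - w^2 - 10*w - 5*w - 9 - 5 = -70*r - w^2 + w*(-5*r - 15) - 14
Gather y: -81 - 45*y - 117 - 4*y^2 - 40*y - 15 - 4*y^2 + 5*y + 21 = -8*y^2 - 80*y - 192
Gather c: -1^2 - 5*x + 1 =-5*x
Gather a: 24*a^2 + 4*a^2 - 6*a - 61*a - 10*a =28*a^2 - 77*a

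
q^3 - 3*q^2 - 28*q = q*(q - 7)*(q + 4)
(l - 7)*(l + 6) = l^2 - l - 42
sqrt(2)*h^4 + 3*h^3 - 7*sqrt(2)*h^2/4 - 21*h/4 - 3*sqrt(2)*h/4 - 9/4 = (h - 3/2)*(h + 1/2)*(h + 3*sqrt(2)/2)*(sqrt(2)*h + sqrt(2))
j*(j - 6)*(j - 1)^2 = j^4 - 8*j^3 + 13*j^2 - 6*j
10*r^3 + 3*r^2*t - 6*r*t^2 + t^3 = (-5*r + t)*(-2*r + t)*(r + t)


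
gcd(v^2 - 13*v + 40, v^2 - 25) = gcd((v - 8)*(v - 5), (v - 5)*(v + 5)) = v - 5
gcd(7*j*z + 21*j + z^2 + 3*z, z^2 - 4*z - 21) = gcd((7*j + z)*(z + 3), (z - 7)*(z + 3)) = z + 3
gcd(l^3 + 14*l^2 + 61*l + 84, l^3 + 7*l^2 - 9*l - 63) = l^2 + 10*l + 21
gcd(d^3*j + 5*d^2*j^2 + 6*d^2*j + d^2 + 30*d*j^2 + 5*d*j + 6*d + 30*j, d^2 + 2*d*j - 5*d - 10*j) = 1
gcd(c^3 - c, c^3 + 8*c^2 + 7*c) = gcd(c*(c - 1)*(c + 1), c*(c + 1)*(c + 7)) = c^2 + c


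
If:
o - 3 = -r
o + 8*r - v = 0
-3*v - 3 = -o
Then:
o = 75/22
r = -9/22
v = 3/22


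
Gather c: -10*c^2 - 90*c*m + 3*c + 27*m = -10*c^2 + c*(3 - 90*m) + 27*m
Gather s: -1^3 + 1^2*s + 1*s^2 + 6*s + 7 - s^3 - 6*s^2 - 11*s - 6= -s^3 - 5*s^2 - 4*s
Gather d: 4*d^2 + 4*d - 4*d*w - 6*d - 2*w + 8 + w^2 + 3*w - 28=4*d^2 + d*(-4*w - 2) + w^2 + w - 20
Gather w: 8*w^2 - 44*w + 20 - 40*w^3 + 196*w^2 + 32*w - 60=-40*w^3 + 204*w^2 - 12*w - 40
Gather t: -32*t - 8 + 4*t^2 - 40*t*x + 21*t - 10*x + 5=4*t^2 + t*(-40*x - 11) - 10*x - 3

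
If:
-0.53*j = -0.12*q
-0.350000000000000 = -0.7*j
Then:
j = 0.50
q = 2.21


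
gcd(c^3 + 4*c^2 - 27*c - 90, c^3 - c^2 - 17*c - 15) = c^2 - 2*c - 15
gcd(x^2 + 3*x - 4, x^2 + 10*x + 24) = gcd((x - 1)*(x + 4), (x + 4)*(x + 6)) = x + 4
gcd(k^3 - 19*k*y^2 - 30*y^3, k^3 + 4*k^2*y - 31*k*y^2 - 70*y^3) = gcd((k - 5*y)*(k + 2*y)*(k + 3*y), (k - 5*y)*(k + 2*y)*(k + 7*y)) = -k^2 + 3*k*y + 10*y^2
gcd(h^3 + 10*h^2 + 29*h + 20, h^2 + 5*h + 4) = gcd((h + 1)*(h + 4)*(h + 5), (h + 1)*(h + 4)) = h^2 + 5*h + 4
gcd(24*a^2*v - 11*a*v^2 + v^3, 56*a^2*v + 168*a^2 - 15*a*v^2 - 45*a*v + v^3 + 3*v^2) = -8*a + v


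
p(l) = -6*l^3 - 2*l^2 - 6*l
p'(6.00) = -678.00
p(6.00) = -1404.00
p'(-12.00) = -2550.00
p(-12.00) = 10152.00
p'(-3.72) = -240.21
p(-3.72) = 303.52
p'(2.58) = -136.14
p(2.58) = -131.83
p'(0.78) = -20.07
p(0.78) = -8.74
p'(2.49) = -127.56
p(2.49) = -119.97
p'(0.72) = -18.21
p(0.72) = -7.60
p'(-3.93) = -268.29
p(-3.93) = 356.88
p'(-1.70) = -51.22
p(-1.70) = 33.90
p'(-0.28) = -6.29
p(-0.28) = 1.65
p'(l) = -18*l^2 - 4*l - 6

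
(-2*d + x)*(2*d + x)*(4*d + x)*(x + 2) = -16*d^3*x - 32*d^3 - 4*d^2*x^2 - 8*d^2*x + 4*d*x^3 + 8*d*x^2 + x^4 + 2*x^3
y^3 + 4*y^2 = y^2*(y + 4)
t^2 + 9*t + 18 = (t + 3)*(t + 6)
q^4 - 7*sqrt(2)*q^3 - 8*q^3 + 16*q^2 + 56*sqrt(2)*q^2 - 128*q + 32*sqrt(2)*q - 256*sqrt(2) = (q - 8)*(q - 4*sqrt(2))^2*(q + sqrt(2))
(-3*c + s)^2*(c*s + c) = 9*c^3*s + 9*c^3 - 6*c^2*s^2 - 6*c^2*s + c*s^3 + c*s^2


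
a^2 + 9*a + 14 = (a + 2)*(a + 7)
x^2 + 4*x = x*(x + 4)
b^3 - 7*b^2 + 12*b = b*(b - 4)*(b - 3)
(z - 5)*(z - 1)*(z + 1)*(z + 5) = z^4 - 26*z^2 + 25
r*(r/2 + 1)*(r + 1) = r^3/2 + 3*r^2/2 + r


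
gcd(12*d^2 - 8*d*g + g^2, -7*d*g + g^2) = 1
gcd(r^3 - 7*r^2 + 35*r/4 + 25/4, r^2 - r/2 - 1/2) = r + 1/2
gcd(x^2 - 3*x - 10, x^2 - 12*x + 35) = x - 5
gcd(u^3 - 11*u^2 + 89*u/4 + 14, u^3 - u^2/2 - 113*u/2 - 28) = u^2 - 15*u/2 - 4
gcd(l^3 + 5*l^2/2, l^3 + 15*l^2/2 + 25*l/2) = l^2 + 5*l/2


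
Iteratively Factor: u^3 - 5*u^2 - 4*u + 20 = (u - 5)*(u^2 - 4) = (u - 5)*(u + 2)*(u - 2)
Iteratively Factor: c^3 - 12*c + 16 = (c - 2)*(c^2 + 2*c - 8) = (c - 2)*(c + 4)*(c - 2)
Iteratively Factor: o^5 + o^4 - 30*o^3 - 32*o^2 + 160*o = (o - 5)*(o^4 + 6*o^3 - 32*o) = (o - 5)*(o - 2)*(o^3 + 8*o^2 + 16*o) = (o - 5)*(o - 2)*(o + 4)*(o^2 + 4*o) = o*(o - 5)*(o - 2)*(o + 4)*(o + 4)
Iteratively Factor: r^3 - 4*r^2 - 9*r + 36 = (r - 4)*(r^2 - 9) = (r - 4)*(r + 3)*(r - 3)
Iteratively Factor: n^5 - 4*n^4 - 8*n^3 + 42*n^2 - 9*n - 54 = (n + 1)*(n^4 - 5*n^3 - 3*n^2 + 45*n - 54) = (n - 3)*(n + 1)*(n^3 - 2*n^2 - 9*n + 18) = (n - 3)*(n + 1)*(n + 3)*(n^2 - 5*n + 6) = (n - 3)^2*(n + 1)*(n + 3)*(n - 2)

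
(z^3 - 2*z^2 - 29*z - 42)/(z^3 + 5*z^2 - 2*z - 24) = (z^2 - 5*z - 14)/(z^2 + 2*z - 8)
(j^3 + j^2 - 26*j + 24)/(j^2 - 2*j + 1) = (j^2 + 2*j - 24)/(j - 1)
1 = 1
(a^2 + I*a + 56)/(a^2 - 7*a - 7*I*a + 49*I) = (a + 8*I)/(a - 7)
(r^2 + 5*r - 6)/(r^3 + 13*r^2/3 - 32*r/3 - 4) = 3*(r - 1)/(3*r^2 - 5*r - 2)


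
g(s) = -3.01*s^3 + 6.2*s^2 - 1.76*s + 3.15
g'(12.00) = -1153.28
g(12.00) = -4326.45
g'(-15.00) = -2219.51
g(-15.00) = 11583.30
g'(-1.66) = -47.23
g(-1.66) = 36.92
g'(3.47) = -67.46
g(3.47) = -54.07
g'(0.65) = 2.48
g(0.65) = 3.80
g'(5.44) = -201.53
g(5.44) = -307.52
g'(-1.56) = -43.08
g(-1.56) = 32.41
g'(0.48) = 2.11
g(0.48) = 3.40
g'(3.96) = -94.26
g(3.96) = -93.51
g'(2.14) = -16.58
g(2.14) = -1.72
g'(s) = -9.03*s^2 + 12.4*s - 1.76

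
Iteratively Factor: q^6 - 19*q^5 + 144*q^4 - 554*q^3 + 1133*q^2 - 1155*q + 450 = (q - 2)*(q^5 - 17*q^4 + 110*q^3 - 334*q^2 + 465*q - 225) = (q - 5)*(q - 2)*(q^4 - 12*q^3 + 50*q^2 - 84*q + 45) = (q - 5)*(q - 2)*(q - 1)*(q^3 - 11*q^2 + 39*q - 45) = (q - 5)*(q - 3)*(q - 2)*(q - 1)*(q^2 - 8*q + 15) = (q - 5)^2*(q - 3)*(q - 2)*(q - 1)*(q - 3)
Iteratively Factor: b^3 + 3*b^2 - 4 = (b + 2)*(b^2 + b - 2) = (b + 2)^2*(b - 1)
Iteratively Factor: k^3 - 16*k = (k + 4)*(k^2 - 4*k) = (k - 4)*(k + 4)*(k)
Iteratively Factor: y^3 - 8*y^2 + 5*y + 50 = (y - 5)*(y^2 - 3*y - 10) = (y - 5)*(y + 2)*(y - 5)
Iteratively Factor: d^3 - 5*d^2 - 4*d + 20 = (d - 2)*(d^2 - 3*d - 10) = (d - 2)*(d + 2)*(d - 5)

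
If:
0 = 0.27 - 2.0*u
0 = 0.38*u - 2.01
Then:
No Solution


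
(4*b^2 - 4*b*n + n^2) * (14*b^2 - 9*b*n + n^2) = 56*b^4 - 92*b^3*n + 54*b^2*n^2 - 13*b*n^3 + n^4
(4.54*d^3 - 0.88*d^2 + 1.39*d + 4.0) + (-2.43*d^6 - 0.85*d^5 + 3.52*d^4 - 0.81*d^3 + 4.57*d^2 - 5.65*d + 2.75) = -2.43*d^6 - 0.85*d^5 + 3.52*d^4 + 3.73*d^3 + 3.69*d^2 - 4.26*d + 6.75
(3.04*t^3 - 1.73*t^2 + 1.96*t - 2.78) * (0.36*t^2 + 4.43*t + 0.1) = 1.0944*t^5 + 12.8444*t^4 - 6.6543*t^3 + 7.509*t^2 - 12.1194*t - 0.278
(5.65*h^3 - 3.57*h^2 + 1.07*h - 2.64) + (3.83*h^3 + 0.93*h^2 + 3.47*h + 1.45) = 9.48*h^3 - 2.64*h^2 + 4.54*h - 1.19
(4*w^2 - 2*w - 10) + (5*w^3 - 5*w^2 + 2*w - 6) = 5*w^3 - w^2 - 16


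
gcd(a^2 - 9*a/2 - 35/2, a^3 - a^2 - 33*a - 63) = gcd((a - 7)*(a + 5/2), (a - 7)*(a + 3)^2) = a - 7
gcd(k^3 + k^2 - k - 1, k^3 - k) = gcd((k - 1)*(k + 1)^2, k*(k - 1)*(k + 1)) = k^2 - 1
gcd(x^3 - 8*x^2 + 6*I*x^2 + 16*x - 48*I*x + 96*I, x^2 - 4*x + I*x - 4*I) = x - 4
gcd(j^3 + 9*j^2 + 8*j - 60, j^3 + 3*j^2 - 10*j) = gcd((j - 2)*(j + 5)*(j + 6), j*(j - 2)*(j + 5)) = j^2 + 3*j - 10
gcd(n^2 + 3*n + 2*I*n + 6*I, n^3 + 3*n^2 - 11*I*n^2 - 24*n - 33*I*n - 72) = n + 3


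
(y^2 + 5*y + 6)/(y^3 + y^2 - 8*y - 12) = (y + 3)/(y^2 - y - 6)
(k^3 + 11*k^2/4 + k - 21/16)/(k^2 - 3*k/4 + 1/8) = (8*k^2 + 26*k + 21)/(2*(4*k - 1))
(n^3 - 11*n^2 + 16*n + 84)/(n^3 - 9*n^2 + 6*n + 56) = (n - 6)/(n - 4)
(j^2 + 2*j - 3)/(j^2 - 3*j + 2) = (j + 3)/(j - 2)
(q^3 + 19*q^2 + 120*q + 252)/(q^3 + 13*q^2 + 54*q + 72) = (q^2 + 13*q + 42)/(q^2 + 7*q + 12)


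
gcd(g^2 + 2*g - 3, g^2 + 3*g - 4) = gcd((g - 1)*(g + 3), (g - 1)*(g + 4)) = g - 1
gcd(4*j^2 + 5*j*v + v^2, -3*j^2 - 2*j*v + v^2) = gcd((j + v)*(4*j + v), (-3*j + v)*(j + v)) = j + v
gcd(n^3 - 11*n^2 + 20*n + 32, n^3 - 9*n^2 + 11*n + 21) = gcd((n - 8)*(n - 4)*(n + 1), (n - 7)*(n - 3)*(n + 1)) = n + 1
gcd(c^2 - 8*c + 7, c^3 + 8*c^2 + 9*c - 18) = c - 1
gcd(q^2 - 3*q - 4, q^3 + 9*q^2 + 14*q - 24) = 1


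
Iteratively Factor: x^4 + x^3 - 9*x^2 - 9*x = (x - 3)*(x^3 + 4*x^2 + 3*x) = x*(x - 3)*(x^2 + 4*x + 3) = x*(x - 3)*(x + 3)*(x + 1)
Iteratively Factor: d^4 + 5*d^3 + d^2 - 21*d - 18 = (d + 3)*(d^3 + 2*d^2 - 5*d - 6) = (d + 1)*(d + 3)*(d^2 + d - 6) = (d + 1)*(d + 3)^2*(d - 2)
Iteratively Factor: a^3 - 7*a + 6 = (a - 1)*(a^2 + a - 6) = (a - 1)*(a + 3)*(a - 2)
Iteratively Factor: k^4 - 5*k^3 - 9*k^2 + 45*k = (k)*(k^3 - 5*k^2 - 9*k + 45) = k*(k - 3)*(k^2 - 2*k - 15) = k*(k - 5)*(k - 3)*(k + 3)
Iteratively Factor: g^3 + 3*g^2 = (g)*(g^2 + 3*g) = g*(g + 3)*(g)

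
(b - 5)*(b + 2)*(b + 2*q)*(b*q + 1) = b^4*q + 2*b^3*q^2 - 3*b^3*q + b^3 - 6*b^2*q^2 - 8*b^2*q - 3*b^2 - 20*b*q^2 - 6*b*q - 10*b - 20*q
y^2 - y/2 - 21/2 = (y - 7/2)*(y + 3)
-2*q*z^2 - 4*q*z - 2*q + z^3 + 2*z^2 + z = (-2*q + z)*(z + 1)^2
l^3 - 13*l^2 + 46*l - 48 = (l - 8)*(l - 3)*(l - 2)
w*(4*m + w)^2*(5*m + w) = 80*m^3*w + 56*m^2*w^2 + 13*m*w^3 + w^4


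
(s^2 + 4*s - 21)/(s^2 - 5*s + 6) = (s + 7)/(s - 2)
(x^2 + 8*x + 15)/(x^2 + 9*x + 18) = (x + 5)/(x + 6)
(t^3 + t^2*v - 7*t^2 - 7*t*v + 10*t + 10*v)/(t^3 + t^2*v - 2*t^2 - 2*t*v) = (t - 5)/t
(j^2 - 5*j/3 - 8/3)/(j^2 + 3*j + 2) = (j - 8/3)/(j + 2)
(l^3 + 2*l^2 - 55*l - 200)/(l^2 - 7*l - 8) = (l^2 + 10*l + 25)/(l + 1)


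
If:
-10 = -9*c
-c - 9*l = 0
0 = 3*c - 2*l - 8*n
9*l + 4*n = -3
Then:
No Solution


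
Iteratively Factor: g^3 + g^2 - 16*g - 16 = (g - 4)*(g^2 + 5*g + 4) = (g - 4)*(g + 1)*(g + 4)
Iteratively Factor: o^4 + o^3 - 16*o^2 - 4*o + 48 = (o - 2)*(o^3 + 3*o^2 - 10*o - 24) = (o - 2)*(o + 2)*(o^2 + o - 12) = (o - 3)*(o - 2)*(o + 2)*(o + 4)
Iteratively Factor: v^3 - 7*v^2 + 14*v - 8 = (v - 2)*(v^2 - 5*v + 4) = (v - 2)*(v - 1)*(v - 4)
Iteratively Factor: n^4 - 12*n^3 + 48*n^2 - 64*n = (n - 4)*(n^3 - 8*n^2 + 16*n) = n*(n - 4)*(n^2 - 8*n + 16) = n*(n - 4)^2*(n - 4)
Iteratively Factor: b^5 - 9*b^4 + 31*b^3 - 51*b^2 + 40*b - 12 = (b - 2)*(b^4 - 7*b^3 + 17*b^2 - 17*b + 6) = (b - 3)*(b - 2)*(b^3 - 4*b^2 + 5*b - 2) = (b - 3)*(b - 2)*(b - 1)*(b^2 - 3*b + 2) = (b - 3)*(b - 2)*(b - 1)^2*(b - 2)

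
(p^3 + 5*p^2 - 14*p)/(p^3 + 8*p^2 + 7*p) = (p - 2)/(p + 1)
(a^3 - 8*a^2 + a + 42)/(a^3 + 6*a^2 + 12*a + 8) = (a^2 - 10*a + 21)/(a^2 + 4*a + 4)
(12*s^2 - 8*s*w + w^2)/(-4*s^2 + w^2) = (-6*s + w)/(2*s + w)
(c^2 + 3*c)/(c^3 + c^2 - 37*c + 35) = c*(c + 3)/(c^3 + c^2 - 37*c + 35)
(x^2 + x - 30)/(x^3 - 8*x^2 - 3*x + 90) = (x + 6)/(x^2 - 3*x - 18)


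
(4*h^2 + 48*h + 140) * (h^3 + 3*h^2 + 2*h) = 4*h^5 + 60*h^4 + 292*h^3 + 516*h^2 + 280*h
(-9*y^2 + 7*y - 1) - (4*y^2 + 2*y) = -13*y^2 + 5*y - 1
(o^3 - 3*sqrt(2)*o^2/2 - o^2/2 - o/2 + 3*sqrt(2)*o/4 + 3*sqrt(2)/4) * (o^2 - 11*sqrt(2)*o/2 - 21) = o^5 - 7*sqrt(2)*o^4 - o^4/2 - 5*o^3 + 7*sqrt(2)*o^3/2 + 9*o^2/4 + 35*sqrt(2)*o^2 - 63*sqrt(2)*o/4 + 9*o/4 - 63*sqrt(2)/4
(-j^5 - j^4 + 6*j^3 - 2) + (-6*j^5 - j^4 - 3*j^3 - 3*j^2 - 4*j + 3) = -7*j^5 - 2*j^4 + 3*j^3 - 3*j^2 - 4*j + 1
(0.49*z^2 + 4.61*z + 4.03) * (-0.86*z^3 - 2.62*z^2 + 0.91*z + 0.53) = -0.4214*z^5 - 5.2484*z^4 - 15.0981*z^3 - 6.1038*z^2 + 6.1106*z + 2.1359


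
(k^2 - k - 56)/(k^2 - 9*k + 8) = (k + 7)/(k - 1)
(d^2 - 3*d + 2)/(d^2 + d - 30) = (d^2 - 3*d + 2)/(d^2 + d - 30)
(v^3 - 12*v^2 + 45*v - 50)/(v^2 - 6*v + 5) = (v^2 - 7*v + 10)/(v - 1)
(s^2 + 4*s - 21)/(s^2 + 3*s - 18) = (s + 7)/(s + 6)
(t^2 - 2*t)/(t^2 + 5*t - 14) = t/(t + 7)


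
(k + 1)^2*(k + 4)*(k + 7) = k^4 + 13*k^3 + 51*k^2 + 67*k + 28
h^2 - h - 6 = (h - 3)*(h + 2)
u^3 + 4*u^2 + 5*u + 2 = (u + 1)^2*(u + 2)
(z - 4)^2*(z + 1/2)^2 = z^4 - 7*z^3 + 33*z^2/4 + 14*z + 4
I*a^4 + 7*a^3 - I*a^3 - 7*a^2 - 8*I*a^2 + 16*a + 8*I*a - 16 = (a - 4*I)^2*(a + I)*(I*a - I)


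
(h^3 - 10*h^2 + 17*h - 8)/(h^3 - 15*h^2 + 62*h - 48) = (h - 1)/(h - 6)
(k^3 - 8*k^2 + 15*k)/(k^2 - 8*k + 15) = k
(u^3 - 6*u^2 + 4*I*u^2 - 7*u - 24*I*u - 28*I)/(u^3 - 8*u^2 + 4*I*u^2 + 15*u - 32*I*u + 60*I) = (u^2 - 6*u - 7)/(u^2 - 8*u + 15)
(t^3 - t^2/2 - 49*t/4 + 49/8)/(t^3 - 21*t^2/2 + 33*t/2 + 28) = (t^2 + 3*t - 7/4)/(t^2 - 7*t - 8)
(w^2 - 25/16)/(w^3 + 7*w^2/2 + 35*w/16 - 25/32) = 2*(4*w - 5)/(8*w^2 + 18*w - 5)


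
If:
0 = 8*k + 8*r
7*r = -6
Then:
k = 6/7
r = -6/7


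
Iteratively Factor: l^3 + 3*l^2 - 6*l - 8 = (l + 4)*(l^2 - l - 2) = (l + 1)*(l + 4)*(l - 2)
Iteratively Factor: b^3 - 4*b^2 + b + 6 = (b + 1)*(b^2 - 5*b + 6) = (b - 2)*(b + 1)*(b - 3)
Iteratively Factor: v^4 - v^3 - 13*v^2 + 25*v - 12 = (v - 3)*(v^3 + 2*v^2 - 7*v + 4) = (v - 3)*(v + 4)*(v^2 - 2*v + 1) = (v - 3)*(v - 1)*(v + 4)*(v - 1)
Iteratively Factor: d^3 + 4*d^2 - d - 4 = (d - 1)*(d^2 + 5*d + 4) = (d - 1)*(d + 1)*(d + 4)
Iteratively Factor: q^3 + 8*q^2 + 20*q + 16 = (q + 2)*(q^2 + 6*q + 8) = (q + 2)*(q + 4)*(q + 2)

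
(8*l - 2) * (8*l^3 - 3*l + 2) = 64*l^4 - 16*l^3 - 24*l^2 + 22*l - 4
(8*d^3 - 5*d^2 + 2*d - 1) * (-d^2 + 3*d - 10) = -8*d^5 + 29*d^4 - 97*d^3 + 57*d^2 - 23*d + 10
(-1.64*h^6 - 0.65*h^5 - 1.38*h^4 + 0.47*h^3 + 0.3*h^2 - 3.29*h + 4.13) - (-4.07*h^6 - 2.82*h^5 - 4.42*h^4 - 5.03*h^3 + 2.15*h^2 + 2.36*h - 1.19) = 2.43*h^6 + 2.17*h^5 + 3.04*h^4 + 5.5*h^3 - 1.85*h^2 - 5.65*h + 5.32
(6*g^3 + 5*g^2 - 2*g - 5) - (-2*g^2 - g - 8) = 6*g^3 + 7*g^2 - g + 3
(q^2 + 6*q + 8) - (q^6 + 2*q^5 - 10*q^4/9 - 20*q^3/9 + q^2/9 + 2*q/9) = -q^6 - 2*q^5 + 10*q^4/9 + 20*q^3/9 + 8*q^2/9 + 52*q/9 + 8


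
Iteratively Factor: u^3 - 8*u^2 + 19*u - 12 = (u - 1)*(u^2 - 7*u + 12) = (u - 4)*(u - 1)*(u - 3)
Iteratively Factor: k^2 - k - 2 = (k + 1)*(k - 2)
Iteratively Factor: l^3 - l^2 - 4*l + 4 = (l - 2)*(l^2 + l - 2) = (l - 2)*(l - 1)*(l + 2)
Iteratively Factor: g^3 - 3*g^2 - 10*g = (g)*(g^2 - 3*g - 10) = g*(g - 5)*(g + 2)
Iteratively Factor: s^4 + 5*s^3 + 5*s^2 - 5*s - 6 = (s - 1)*(s^3 + 6*s^2 + 11*s + 6) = (s - 1)*(s + 3)*(s^2 + 3*s + 2) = (s - 1)*(s + 1)*(s + 3)*(s + 2)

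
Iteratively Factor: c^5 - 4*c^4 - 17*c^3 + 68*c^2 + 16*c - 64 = (c - 4)*(c^4 - 17*c^2 + 16) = (c - 4)^2*(c^3 + 4*c^2 - c - 4) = (c - 4)^2*(c + 1)*(c^2 + 3*c - 4) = (c - 4)^2*(c + 1)*(c + 4)*(c - 1)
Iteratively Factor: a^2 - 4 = (a - 2)*(a + 2)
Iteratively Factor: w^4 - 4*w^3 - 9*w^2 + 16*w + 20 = (w + 1)*(w^3 - 5*w^2 - 4*w + 20) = (w - 5)*(w + 1)*(w^2 - 4) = (w - 5)*(w - 2)*(w + 1)*(w + 2)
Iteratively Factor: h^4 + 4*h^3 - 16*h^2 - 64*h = (h + 4)*(h^3 - 16*h) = (h + 4)^2*(h^2 - 4*h) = h*(h + 4)^2*(h - 4)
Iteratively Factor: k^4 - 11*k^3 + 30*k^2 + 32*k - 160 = (k - 5)*(k^3 - 6*k^2 + 32) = (k - 5)*(k + 2)*(k^2 - 8*k + 16) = (k - 5)*(k - 4)*(k + 2)*(k - 4)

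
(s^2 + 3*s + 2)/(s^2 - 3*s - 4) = (s + 2)/(s - 4)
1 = 1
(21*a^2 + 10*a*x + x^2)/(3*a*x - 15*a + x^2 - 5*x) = (7*a + x)/(x - 5)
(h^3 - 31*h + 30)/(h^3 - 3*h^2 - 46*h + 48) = (h - 5)/(h - 8)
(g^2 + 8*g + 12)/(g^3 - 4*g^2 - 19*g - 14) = (g + 6)/(g^2 - 6*g - 7)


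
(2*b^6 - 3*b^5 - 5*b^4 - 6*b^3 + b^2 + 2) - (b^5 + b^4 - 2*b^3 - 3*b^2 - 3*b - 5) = 2*b^6 - 4*b^5 - 6*b^4 - 4*b^3 + 4*b^2 + 3*b + 7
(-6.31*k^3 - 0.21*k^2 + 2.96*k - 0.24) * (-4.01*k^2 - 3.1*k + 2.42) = 25.3031*k^5 + 20.4031*k^4 - 26.4888*k^3 - 8.7218*k^2 + 7.9072*k - 0.5808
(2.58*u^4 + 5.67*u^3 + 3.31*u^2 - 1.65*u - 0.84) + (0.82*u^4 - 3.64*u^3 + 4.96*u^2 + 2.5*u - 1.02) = 3.4*u^4 + 2.03*u^3 + 8.27*u^2 + 0.85*u - 1.86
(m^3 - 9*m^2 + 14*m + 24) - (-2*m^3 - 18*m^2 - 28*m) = 3*m^3 + 9*m^2 + 42*m + 24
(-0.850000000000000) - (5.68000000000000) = -6.53000000000000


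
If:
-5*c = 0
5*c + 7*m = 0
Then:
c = 0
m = 0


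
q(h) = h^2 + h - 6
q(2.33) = 1.76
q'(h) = 2*h + 1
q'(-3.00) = -5.00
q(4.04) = 14.36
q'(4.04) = 9.08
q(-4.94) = 13.46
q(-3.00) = 0.00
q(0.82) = -4.51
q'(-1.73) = -2.46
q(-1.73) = -4.74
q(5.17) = 25.90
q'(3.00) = 7.00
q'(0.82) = 2.64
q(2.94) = 5.58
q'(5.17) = 11.34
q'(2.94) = 6.88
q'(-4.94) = -8.88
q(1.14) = -3.56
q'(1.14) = 3.28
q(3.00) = 6.00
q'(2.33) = 5.66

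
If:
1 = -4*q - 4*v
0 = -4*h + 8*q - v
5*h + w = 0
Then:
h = -w/5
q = -4*w/45 - 1/36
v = 4*w/45 - 2/9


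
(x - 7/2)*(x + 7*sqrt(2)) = x^2 - 7*x/2 + 7*sqrt(2)*x - 49*sqrt(2)/2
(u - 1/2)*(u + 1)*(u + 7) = u^3 + 15*u^2/2 + 3*u - 7/2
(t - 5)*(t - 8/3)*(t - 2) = t^3 - 29*t^2/3 + 86*t/3 - 80/3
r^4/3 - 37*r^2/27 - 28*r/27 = r*(r/3 + 1/3)*(r - 7/3)*(r + 4/3)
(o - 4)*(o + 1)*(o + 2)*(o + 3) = o^4 + 2*o^3 - 13*o^2 - 38*o - 24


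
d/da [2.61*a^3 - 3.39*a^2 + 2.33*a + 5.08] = 7.83*a^2 - 6.78*a + 2.33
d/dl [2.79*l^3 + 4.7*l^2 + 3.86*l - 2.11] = 8.37*l^2 + 9.4*l + 3.86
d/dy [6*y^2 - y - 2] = 12*y - 1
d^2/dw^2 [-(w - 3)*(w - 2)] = -2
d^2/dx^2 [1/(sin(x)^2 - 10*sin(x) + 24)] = 2*(-2*sin(x)^4 + 15*sin(x)^3 + sin(x)^2 - 150*sin(x) + 76)/(sin(x)^2 - 10*sin(x) + 24)^3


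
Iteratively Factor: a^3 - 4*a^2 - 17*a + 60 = (a + 4)*(a^2 - 8*a + 15) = (a - 5)*(a + 4)*(a - 3)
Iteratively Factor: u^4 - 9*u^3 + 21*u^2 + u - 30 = (u - 3)*(u^3 - 6*u^2 + 3*u + 10) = (u - 5)*(u - 3)*(u^2 - u - 2) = (u - 5)*(u - 3)*(u - 2)*(u + 1)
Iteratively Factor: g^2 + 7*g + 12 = (g + 4)*(g + 3)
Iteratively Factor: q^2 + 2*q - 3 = (q + 3)*(q - 1)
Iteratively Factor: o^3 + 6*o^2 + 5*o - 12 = (o + 4)*(o^2 + 2*o - 3) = (o - 1)*(o + 4)*(o + 3)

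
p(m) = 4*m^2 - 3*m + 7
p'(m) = 8*m - 3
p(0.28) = 6.47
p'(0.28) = -0.76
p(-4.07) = 85.47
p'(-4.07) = -35.56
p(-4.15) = 88.34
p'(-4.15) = -36.20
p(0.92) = 7.63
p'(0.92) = 4.36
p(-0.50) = 9.50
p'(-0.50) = -7.00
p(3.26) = 39.73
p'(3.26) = 23.08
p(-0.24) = 7.95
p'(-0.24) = -4.92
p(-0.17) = 7.63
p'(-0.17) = -4.36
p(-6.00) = 169.00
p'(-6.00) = -51.00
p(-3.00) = 52.00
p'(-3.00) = -27.00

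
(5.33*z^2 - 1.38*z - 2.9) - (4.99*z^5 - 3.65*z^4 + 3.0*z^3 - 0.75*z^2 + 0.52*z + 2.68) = -4.99*z^5 + 3.65*z^4 - 3.0*z^3 + 6.08*z^2 - 1.9*z - 5.58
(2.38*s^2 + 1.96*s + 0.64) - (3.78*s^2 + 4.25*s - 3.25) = -1.4*s^2 - 2.29*s + 3.89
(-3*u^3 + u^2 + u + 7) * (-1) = 3*u^3 - u^2 - u - 7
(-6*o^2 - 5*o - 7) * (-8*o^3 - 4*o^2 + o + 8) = 48*o^5 + 64*o^4 + 70*o^3 - 25*o^2 - 47*o - 56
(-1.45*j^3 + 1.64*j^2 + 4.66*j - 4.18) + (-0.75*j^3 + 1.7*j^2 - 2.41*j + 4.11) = -2.2*j^3 + 3.34*j^2 + 2.25*j - 0.0699999999999994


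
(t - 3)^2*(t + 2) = t^3 - 4*t^2 - 3*t + 18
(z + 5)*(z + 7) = z^2 + 12*z + 35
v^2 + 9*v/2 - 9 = (v - 3/2)*(v + 6)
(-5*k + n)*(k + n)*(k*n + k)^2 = -5*k^4*n^2 - 10*k^4*n - 5*k^4 - 4*k^3*n^3 - 8*k^3*n^2 - 4*k^3*n + k^2*n^4 + 2*k^2*n^3 + k^2*n^2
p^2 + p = p*(p + 1)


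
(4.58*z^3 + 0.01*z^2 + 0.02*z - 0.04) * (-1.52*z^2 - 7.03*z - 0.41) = -6.9616*z^5 - 32.2126*z^4 - 1.9785*z^3 - 0.0839*z^2 + 0.273*z + 0.0164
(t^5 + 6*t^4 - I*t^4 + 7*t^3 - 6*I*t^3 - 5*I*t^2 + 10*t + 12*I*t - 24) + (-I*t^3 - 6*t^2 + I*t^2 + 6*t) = t^5 + 6*t^4 - I*t^4 + 7*t^3 - 7*I*t^3 - 6*t^2 - 4*I*t^2 + 16*t + 12*I*t - 24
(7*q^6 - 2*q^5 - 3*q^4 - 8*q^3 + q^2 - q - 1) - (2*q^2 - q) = 7*q^6 - 2*q^5 - 3*q^4 - 8*q^3 - q^2 - 1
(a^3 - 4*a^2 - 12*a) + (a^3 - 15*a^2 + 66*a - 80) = 2*a^3 - 19*a^2 + 54*a - 80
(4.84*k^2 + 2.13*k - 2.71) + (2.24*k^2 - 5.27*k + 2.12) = 7.08*k^2 - 3.14*k - 0.59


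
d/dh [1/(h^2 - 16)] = -2*h/(h^2 - 16)^2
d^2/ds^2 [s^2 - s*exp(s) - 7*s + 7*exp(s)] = -s*exp(s) + 5*exp(s) + 2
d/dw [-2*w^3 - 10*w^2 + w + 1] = -6*w^2 - 20*w + 1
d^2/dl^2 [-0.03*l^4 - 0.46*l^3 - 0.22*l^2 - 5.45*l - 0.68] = -0.36*l^2 - 2.76*l - 0.44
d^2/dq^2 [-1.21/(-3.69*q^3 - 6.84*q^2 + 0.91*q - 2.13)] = (-(26.7894*q + 16.5528)*(3.69*q^3 + 6.84*q^2 - 0.91*q + 2.13) + 1.21*(11.07*q^2 + 13.68*q - 0.91)*(22.14*q^2 + 27.36*q - 1.82))/(3.69*q^3 + 6.84*q^2 - 0.91*q + 2.13)^3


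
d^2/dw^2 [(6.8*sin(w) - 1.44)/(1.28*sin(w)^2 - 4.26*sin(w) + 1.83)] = (-11.14112*sin(w)^5 - 27.641856*sin(w)^4 + 94.2960640000001*sin(w)^3 - 54.5268959999999*sin(w)^2 - 60.0042960000001*sin(w) + 60.503904)/(2.097152*sin(w)^6 - 20.938752*sin(w)^5 + 78.6816*sin(w)^4 - 137.18052*sin(w)^3 + 112.4901*sin(w)^2 - 42.798942*sin(w) + 6.128487)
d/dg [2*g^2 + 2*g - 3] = 4*g + 2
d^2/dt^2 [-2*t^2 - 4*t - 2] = -4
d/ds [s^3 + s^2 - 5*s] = 3*s^2 + 2*s - 5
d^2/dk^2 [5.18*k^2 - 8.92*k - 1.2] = 10.3600000000000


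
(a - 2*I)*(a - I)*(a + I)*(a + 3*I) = a^4 + I*a^3 + 7*a^2 + I*a + 6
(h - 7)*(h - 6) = h^2 - 13*h + 42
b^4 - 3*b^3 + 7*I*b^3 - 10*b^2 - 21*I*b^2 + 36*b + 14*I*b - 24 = (b - 2)*(b - 1)*(b + 3*I)*(b + 4*I)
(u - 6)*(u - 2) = u^2 - 8*u + 12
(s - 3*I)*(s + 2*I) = s^2 - I*s + 6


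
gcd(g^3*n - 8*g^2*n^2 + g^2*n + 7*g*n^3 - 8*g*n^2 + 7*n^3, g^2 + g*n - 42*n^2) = 1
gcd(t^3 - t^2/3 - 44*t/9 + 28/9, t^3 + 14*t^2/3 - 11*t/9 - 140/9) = t + 7/3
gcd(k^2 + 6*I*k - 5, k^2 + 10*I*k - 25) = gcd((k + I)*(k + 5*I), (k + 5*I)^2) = k + 5*I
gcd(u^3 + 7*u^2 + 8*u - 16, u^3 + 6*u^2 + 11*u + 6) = 1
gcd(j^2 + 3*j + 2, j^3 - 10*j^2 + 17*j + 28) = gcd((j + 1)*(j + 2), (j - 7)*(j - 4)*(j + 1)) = j + 1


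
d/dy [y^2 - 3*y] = 2*y - 3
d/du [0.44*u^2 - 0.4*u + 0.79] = 0.88*u - 0.4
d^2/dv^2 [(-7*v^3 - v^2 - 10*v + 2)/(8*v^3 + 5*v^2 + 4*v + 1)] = 2*(216*v^6 - 1248*v^5 + 709*v^3 + 753*v^2 + 201*v + 61)/(512*v^9 + 960*v^8 + 1368*v^7 + 1277*v^6 + 924*v^5 + 507*v^4 + 208*v^3 + 63*v^2 + 12*v + 1)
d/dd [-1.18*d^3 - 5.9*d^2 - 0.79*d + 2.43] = -3.54*d^2 - 11.8*d - 0.79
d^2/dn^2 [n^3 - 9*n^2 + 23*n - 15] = 6*n - 18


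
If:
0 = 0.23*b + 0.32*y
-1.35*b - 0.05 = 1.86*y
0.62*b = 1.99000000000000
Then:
No Solution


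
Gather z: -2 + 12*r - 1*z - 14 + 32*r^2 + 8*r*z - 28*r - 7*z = 32*r^2 - 16*r + z*(8*r - 8) - 16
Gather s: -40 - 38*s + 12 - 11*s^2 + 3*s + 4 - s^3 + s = -s^3 - 11*s^2 - 34*s - 24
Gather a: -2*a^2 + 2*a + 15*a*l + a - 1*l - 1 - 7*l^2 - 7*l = -2*a^2 + a*(15*l + 3) - 7*l^2 - 8*l - 1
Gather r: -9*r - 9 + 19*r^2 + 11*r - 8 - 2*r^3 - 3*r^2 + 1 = -2*r^3 + 16*r^2 + 2*r - 16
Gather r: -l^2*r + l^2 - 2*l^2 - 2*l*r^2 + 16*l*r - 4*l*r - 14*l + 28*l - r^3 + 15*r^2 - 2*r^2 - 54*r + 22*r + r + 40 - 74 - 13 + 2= -l^2 + 14*l - r^3 + r^2*(13 - 2*l) + r*(-l^2 + 12*l - 31) - 45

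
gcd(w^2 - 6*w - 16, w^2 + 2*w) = w + 2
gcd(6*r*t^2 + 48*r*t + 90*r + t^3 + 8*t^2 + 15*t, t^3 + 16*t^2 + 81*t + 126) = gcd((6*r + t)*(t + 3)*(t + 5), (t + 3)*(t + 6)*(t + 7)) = t + 3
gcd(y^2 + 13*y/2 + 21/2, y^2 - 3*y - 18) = y + 3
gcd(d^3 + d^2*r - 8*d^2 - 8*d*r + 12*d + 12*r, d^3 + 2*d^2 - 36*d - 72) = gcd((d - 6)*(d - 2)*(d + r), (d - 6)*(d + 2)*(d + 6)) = d - 6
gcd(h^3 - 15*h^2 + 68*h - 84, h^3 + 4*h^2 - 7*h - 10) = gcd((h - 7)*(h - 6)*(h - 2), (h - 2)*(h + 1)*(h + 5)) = h - 2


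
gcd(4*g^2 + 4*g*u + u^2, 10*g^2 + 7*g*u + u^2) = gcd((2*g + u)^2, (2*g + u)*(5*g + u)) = 2*g + u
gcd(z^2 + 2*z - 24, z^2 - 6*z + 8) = z - 4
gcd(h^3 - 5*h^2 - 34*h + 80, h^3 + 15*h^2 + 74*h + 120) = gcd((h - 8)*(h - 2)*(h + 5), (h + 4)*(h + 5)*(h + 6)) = h + 5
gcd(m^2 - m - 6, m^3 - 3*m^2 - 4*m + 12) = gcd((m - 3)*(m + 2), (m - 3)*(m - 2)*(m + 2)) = m^2 - m - 6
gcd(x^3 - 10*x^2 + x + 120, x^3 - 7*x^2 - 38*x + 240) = x^2 - 13*x + 40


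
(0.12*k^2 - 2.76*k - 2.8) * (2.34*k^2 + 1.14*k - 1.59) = 0.2808*k^4 - 6.3216*k^3 - 9.8892*k^2 + 1.1964*k + 4.452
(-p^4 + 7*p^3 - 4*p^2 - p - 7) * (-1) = p^4 - 7*p^3 + 4*p^2 + p + 7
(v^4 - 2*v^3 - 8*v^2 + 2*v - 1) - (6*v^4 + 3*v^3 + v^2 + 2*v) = -5*v^4 - 5*v^3 - 9*v^2 - 1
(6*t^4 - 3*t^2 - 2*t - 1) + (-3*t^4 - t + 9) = 3*t^4 - 3*t^2 - 3*t + 8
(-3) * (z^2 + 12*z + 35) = -3*z^2 - 36*z - 105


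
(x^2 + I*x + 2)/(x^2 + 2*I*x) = (x - I)/x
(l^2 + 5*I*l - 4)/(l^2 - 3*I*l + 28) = (l + I)/(l - 7*I)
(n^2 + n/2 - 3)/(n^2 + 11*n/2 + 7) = (2*n - 3)/(2*n + 7)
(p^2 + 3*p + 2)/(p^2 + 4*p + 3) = (p + 2)/(p + 3)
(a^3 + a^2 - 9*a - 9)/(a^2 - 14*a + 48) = (a^3 + a^2 - 9*a - 9)/(a^2 - 14*a + 48)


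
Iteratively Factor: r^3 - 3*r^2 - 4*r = (r - 4)*(r^2 + r) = r*(r - 4)*(r + 1)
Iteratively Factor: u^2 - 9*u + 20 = (u - 5)*(u - 4)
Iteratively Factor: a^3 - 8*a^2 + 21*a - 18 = (a - 2)*(a^2 - 6*a + 9) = (a - 3)*(a - 2)*(a - 3)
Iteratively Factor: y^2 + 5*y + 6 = (y + 3)*(y + 2)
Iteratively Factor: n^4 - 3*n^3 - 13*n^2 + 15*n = (n - 5)*(n^3 + 2*n^2 - 3*n) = (n - 5)*(n - 1)*(n^2 + 3*n) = (n - 5)*(n - 1)*(n + 3)*(n)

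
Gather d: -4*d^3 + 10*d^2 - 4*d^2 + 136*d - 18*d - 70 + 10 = -4*d^3 + 6*d^2 + 118*d - 60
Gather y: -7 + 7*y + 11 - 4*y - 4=3*y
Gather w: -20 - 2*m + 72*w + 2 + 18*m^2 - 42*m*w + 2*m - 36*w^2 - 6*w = 18*m^2 - 36*w^2 + w*(66 - 42*m) - 18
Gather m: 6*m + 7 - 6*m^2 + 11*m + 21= -6*m^2 + 17*m + 28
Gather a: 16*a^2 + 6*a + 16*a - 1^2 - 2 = 16*a^2 + 22*a - 3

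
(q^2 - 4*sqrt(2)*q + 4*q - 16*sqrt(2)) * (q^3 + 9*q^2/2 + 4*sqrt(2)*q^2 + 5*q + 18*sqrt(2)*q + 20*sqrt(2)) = q^5 + 17*q^4/2 - 9*q^3 - 252*q^2 - 736*q - 640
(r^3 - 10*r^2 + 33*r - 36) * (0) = 0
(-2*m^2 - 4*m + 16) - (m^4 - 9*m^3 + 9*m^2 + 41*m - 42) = -m^4 + 9*m^3 - 11*m^2 - 45*m + 58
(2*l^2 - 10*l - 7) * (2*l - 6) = 4*l^3 - 32*l^2 + 46*l + 42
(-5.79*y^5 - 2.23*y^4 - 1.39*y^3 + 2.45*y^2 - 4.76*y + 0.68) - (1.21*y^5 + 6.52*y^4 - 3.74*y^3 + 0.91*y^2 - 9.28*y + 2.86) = -7.0*y^5 - 8.75*y^4 + 2.35*y^3 + 1.54*y^2 + 4.52*y - 2.18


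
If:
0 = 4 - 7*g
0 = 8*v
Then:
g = 4/7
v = 0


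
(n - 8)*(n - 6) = n^2 - 14*n + 48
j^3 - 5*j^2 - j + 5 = (j - 5)*(j - 1)*(j + 1)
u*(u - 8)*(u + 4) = u^3 - 4*u^2 - 32*u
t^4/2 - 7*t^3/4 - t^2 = t^2*(t/2 + 1/4)*(t - 4)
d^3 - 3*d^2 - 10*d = d*(d - 5)*(d + 2)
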